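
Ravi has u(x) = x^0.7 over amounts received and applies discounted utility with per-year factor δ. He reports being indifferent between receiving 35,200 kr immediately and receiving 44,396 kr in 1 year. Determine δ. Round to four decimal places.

δ ≈ 0.8500

Indifference means u(35200) = δ · u(44396), so δ = u(35200)/u(44396).
Since u(x) = x^0.7, δ = (35200/44396)^0.7 = 0.79286^0.7 = 0.85004.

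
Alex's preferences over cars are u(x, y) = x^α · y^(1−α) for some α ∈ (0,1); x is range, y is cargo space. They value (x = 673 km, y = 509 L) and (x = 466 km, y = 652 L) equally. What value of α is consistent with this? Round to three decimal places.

Set the two utilities equal: 673^α·509^(1−α) = 466^α·652^(1−α).
Taking logs: α·ln 673 + (1−α)·ln 509 = α·ln 466 + (1−α)·ln 652, i.e. α·0.367560 = (1−α)·0.247597.
Thus α·(0.615157) = 0.247597, so α = 0.247597/0.615157 ≈ 0.402.

α ≈ 0.402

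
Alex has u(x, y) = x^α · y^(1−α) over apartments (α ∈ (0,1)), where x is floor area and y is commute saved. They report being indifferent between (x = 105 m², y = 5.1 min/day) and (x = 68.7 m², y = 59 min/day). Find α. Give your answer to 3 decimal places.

α ≈ 0.852

The Cobb–Douglas utilities coincide, so 105^α·5.1^(1−α) = 68.7^α·59^(1−α).
Taking logs: α·ln 105 + (1−α)·ln 5.1 = α·ln 68.7 + (1−α)·ln 59, i.e. α·0.424211 = (1−α)·2.448297.
Thus α·(2.872508) = 2.448297, so α = 2.448297/2.872508 ≈ 0.852.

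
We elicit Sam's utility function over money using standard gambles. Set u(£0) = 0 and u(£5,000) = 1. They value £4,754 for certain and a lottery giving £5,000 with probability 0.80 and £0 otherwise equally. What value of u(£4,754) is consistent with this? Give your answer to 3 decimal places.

0.800

By the standard-gamble method, u(£4,754) is just the indifference probability on the best outcome: 0.80.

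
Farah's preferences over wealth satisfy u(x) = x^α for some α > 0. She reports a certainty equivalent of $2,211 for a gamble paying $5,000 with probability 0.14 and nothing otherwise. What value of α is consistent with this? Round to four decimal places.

The lottery's expected utility is 0.14·u(5000) + 0.86·u(0) = 0.14·5000^α (since u(0) = 0 for α > 0).
Indifference: 2211^α = 0.14·5000^α, so (2211/5000)^α = 0.14.
Take logs: α = ln 0.14 / ln(2211/5000) ≈ 2.409473.

α ≈ 2.4095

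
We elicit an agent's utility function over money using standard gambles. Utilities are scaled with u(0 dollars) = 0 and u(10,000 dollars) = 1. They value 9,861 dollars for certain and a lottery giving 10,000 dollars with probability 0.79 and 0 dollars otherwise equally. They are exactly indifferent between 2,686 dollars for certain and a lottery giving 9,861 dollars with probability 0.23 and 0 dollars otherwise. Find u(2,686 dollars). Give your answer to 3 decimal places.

First, u(9,861 dollars) = 0.79·u(10,000 dollars) + 0.21·u(0 dollars) = 0.79.
Then u(2,686 dollars) = 0.23·u(9,861 dollars) + 0.77·u(0 dollars) = 0.23·0.79 + 0.77·0.00 = 0.1817.

0.182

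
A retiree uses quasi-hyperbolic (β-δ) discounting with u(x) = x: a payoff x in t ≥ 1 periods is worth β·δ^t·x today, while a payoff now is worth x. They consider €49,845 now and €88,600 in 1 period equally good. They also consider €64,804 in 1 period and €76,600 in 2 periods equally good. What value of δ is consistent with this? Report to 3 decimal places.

δ ≈ 0.846

From the later pair, β·δ^1·64804 = β·δ^2·76600; dividing through, δ = 64804/76600 = 0.84601.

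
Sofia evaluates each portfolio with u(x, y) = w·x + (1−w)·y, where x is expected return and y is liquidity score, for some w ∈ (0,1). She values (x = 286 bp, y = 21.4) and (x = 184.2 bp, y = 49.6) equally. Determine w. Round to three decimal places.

u(286,21.4) = u(184.2,49.6) means w·286 + (1−w)·21.4 = w·184.2 + (1−w)·49.6.
Collecting terms: w·101.8 = (1−w)·28.2.
The marginal rate of substitution is 28.2/101.8, so w = 28.2/(101.8+28.2) = 0.217.

w = 0.217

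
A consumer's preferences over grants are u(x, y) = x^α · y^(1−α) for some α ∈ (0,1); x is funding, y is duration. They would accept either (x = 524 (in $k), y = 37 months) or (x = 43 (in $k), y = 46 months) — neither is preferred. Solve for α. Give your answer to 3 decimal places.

The Cobb–Douglas utilities coincide, so 524^α·37^(1−α) = 43^α·46^(1−α).
(524/43)^α = (46/37)^(1−α); take logs: α·ln(524/43) = (1−α)·ln(46/37), i.e. α·2.500292 = (1−α)·0.217723.
With A = 2.500292 and B = 0.217723: α·A = (1−α)·B, so α = B/(A+B) = 0.217723/2.718015 ≈ 0.080.

α ≈ 0.080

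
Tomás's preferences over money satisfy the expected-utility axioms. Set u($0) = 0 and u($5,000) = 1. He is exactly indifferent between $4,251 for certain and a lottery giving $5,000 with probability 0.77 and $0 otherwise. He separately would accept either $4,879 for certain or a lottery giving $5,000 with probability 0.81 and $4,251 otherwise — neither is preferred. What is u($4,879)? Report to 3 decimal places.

First, u($4,251) = 0.77·u($5,000) + 0.23·u($0) = 0.77.
Chaining: u($4,879) = 0.81·1.00 + 0.19·0.77 = 0.9563.

0.956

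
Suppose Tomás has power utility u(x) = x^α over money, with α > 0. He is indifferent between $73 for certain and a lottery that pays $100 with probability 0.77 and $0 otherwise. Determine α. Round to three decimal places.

Since u(0) = 0, the lottery's EU is 0.77·100^α.
Setting u(73) equal to that: 73^α = 0.77·100^α ⇒ (73/100)^α = 0.77.
α = ln(0.77) / ln(73/100) = -0.261365/-0.314711 ≈ 0.830.

α ≈ 0.830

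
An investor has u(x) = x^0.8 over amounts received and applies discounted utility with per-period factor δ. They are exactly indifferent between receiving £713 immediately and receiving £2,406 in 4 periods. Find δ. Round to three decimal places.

Equating discounted utilities: u(713) = δ^4·u(2406) ⇒ δ^4 = u(713)/u(2406).
Since u(x) = x^0.8, δ^4 = (713/2406)^0.8 = 0.29634^0.8 = 0.37795.
Hence δ = (0.37795)^(1/4) = 0.78408.

δ ≈ 0.784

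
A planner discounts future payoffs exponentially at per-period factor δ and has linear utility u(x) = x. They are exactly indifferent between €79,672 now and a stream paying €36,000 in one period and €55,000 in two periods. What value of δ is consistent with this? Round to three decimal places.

Equating present values: 79672 = 36000δ + 55000δ².
That is, 55000δ² + 36000δ − 79672 = 0, a quadratic in δ.
δ = (−36000 + √(36000² + 4·55000·79672)) / (2·55000) = (−36000 + √18823840000.00) / 110000 ≈ 0.920.

δ ≈ 0.920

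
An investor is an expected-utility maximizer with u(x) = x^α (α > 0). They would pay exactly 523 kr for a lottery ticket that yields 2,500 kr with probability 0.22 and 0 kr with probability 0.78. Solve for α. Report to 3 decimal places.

α ≈ 0.968

EU(lottery) = 0.22·2500^α + 0.78·0 = 0.22·2500^α.
Indifference: 523^α = 0.22·2500^α, so (523/2500)^α = 0.22.
α = ln(0.22) / ln(523/2500) = -1.514128/-1.564465 ≈ 0.968.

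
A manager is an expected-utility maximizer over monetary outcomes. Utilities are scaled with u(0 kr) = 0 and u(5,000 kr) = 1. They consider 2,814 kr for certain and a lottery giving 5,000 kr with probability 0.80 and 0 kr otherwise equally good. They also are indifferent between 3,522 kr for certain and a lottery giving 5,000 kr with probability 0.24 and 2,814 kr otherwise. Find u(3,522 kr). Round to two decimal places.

First, u(2,814 kr) = 0.80·u(5,000 kr) + 0.20·u(0 kr) = 0.80.
Chaining: u(3,522 kr) = 0.24·1.00 + 0.76·0.80 = 0.8480.

0.85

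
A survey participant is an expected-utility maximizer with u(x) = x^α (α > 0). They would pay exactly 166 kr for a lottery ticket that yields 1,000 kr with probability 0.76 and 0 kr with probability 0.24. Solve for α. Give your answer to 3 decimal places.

EU(lottery) = 0.76·1000^α + 0.24·0 = 0.76·1000^α.
Setting u(166) equal to that: 166^α = 0.76·1000^α ⇒ (166/1000)^α = 0.76.
Take logs: α = ln 0.76 / ln(166/1000) ≈ 0.15282.

α ≈ 0.153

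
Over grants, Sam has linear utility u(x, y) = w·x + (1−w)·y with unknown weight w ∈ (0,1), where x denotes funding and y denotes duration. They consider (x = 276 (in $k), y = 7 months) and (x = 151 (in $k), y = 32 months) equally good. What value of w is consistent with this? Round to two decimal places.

w = 0.17

u(276,7) = u(151,32) means w·276 + (1−w)·7 = w·151 + (1−w)·32.
Collecting terms: w·125 = (1−w)·25.
The marginal rate of substitution is 25/125, so w = 25/(125+25) = 0.17.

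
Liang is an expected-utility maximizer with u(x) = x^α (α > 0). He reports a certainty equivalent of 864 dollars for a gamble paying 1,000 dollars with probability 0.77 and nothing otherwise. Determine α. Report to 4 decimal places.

Since u(0) = 0, the lottery's EU is 0.77·1000^α.
Equating: 864^α = 0.77·1000^α, i.e. 0.8640^α = 0.77.
Take logs: α = ln 0.77 / ln(864/1000) ≈ 1.787935.

α ≈ 1.7879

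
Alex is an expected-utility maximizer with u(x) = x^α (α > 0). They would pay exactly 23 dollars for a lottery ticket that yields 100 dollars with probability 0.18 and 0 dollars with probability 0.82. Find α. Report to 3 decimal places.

The lottery's expected utility is 0.18·u(100) + 0.82·u(0) = 0.18·100^α (since u(0) = 0 for α > 0).
Equating: 23^α = 0.18·100^α, i.e. 0.2300^α = 0.18.
Taking logs: α·ln(23/100) = ln(0.18), so α = -1.714798 / -1.469676 ≈ 1.167.

α ≈ 1.167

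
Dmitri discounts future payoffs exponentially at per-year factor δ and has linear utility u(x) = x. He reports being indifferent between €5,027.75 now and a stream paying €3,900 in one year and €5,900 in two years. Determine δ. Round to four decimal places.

δ ≈ 0.6500

The stream is worth 3900δ + 5900δ² today, so 3900δ + 5900δ² = 5027.75.
So 5900δ² + 3900δ − 5027.75 = 0.
δ = (−3900 + √(3900² + 4·5900·5027.75)) / (2·5900) = (−3900 + √133864900.00) / 11800 ≈ 0.6500.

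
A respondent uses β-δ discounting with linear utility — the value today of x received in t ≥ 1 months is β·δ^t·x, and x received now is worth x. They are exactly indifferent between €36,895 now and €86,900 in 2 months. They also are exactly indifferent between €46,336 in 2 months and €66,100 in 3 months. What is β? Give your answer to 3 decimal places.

β ≈ 0.864

Both payoffs in the second observation are in the future, so β drops out: δ^2·46336 = δ^3·66100 ⇒ δ = 46336/66100 = 0.70100.
Substituting δ into 36895 = β·δ^2·86900: β = 36895/(42702.563) ≈ 0.864.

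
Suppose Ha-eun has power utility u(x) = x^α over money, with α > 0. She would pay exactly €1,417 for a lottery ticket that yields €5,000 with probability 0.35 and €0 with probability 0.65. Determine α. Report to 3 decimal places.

α ≈ 0.833

EU(lottery) = 0.35·5000^α + 0.65·0 = 0.35·5000^α.
Indifference: 1417^α = 0.35·5000^α, so (1417/5000)^α = 0.35.
α = ln(0.35) / ln(1417/5000) = -1.049822/-1.260896 ≈ 0.833.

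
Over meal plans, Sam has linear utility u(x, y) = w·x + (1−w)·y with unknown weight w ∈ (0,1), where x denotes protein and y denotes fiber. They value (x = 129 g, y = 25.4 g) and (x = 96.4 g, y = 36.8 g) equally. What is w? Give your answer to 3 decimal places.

w = 0.259

Equating utilities: w·129 + (1−w)·25.4 = w·96.4 + (1−w)·36.8.
w·(129−96.4) = (1−w)·(36.8−25.4), i.e. w·32.6 = (1−w)·11.4.
The marginal rate of substitution is 11.4/32.6, so w = 11.4/(32.6+11.4) = 0.259.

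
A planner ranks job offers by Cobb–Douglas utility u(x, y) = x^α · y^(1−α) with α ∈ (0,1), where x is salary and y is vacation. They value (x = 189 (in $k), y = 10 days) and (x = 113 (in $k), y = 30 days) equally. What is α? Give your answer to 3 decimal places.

Set the two utilities equal: 189^α·10^(1−α) = 113^α·30^(1−α).
(189/113)^α = (30/10)^(1−α); take logs: α·ln(189/113) = (1−α)·ln(30/10), i.e. α·0.514359 = (1−α)·1.098612.
With A = 0.514359 and B = 1.098612: α·A = (1−α)·B, so α = B/(A+B) = 1.098612/1.612971 ≈ 0.681.

α ≈ 0.681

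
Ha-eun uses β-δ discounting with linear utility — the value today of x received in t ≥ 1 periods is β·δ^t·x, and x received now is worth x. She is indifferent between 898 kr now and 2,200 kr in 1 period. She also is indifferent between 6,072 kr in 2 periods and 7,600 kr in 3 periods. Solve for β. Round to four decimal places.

From the later pair, β·δ^2·6072 = β·δ^3·7600; dividing through, δ = 6072/7600 = 0.79895.
The first indifference: 898 = β·δ·2200, so β = 898/(δ·2200) = 898/(0.79895·2200) ≈ 0.5109.

β ≈ 0.5109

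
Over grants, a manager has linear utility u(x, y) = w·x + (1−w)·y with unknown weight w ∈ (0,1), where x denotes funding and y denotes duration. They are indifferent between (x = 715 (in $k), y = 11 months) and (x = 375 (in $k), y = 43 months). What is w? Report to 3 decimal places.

Equating utilities: w·715 + (1−w)·11 = w·375 + (1−w)·43.
Collecting terms: w·340 = (1−w)·32.
Hence w = 32/(340+32) = 32/372 = 0.086.

w = 0.086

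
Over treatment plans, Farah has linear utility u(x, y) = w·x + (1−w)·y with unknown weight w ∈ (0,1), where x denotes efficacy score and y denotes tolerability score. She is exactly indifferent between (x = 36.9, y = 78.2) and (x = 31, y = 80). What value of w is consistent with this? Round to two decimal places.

w = 0.23

Equating utilities: w·36.9 + (1−w)·78.2 = w·31 + (1−w)·80.
Rearranging, 5.9·w − 1.8·(1−w) = 0.
The marginal rate of substitution is 1.8/5.9, so w = 1.8/(5.9+1.8) = 0.23.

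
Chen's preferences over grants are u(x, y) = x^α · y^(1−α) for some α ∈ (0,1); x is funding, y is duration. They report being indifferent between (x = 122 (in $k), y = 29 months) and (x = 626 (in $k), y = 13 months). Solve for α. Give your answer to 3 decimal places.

α ≈ 0.329

Set the two utilities equal: 122^α·29^(1−α) = 626^α·13^(1−α).
(122/626)^α = (13/29)^(1−α); take logs: α·ln(122/626) = (1−α)·ln(13/29), i.e. α·-1.635329 = (1−α)·-0.802346.
So α/(1−α) = (-0.802346)/(-1.635329) = 0.490633, and α = 0.490633/1.490633 ≈ 0.329.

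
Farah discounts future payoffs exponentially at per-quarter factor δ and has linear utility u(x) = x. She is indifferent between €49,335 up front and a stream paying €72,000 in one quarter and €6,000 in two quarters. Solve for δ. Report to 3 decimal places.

δ ≈ 0.650

Present value of the stream is 72000·δ + 6000·δ². Indifference gives 72000δ + 6000δ² = 49335.
Rearranged: 6000δ² + 72000δ − 49335 = 0.
δ = (−72000 + √(72000² + 4·6000·49335)) / (2·6000) = (−72000 + √6368040000.00) / 12000 ≈ 0.650.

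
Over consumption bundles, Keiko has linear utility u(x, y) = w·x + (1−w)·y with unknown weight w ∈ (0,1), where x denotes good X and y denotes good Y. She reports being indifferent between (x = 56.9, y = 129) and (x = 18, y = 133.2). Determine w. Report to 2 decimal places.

u(56.9,129) = u(18,133.2) means w·56.9 + (1−w)·129 = w·18 + (1−w)·133.2.
Collecting terms: w·38.9 = (1−w)·4.2.
So w/(1−w) = 4.2/38.9 = 0.1080, giving w = 4.2/(38.9+4.2) = 0.10.

w = 0.10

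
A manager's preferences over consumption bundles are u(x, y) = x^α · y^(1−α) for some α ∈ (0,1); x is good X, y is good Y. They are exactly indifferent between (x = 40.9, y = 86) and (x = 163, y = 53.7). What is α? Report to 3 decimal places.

Set the two utilities equal: 40.9^α·86^(1−α) = 163^α·53.7^(1−α).
(40.9/163)^α = (53.7/86)^(1−α); take logs: α·ln(40.9/163) = (1−α)·ln(53.7/86), i.e. α·-1.382620 = (1−α)·-0.470934.
So α/(1−α) = (-0.470934)/(-1.382620) = 0.340610, and α = 0.340610/1.340610 ≈ 0.254.

α ≈ 0.254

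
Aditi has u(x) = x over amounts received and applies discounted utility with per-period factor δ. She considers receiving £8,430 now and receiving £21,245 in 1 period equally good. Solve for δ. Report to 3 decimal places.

Equating discounted utilities: u(8430) = δ·u(21245) ⇒ δ = u(8430)/u(21245).
With u(x) = x: δ = 8430/21245 = 0.39680.

δ ≈ 0.397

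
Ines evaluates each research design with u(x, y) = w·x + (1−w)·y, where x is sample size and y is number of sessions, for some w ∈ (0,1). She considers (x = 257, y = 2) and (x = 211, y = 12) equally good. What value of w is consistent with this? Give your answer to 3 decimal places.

Equating utilities: w·257 + (1−w)·2 = w·211 + (1−w)·12.
w·(257−211) = (1−w)·(12−2), i.e. w·46 = (1−w)·10.
Hence w = 10/(46+10) = 10/56 = 0.179.

w = 0.179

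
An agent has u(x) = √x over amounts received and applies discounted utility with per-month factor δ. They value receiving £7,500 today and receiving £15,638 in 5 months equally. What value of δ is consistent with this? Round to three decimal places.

Indifference means u(7500) = δ^5 · u(15638), so δ^5 = u(7500)/u(15638).
Since u(x) = √x, δ^5 = √(7500/15638) = 0.69253.
Hence δ = (0.69253)^(1/5) = 0.92915.

δ ≈ 0.929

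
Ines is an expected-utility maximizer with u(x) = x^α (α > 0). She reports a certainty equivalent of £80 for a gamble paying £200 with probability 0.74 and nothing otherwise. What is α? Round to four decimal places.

α ≈ 0.3286

EU(lottery) = 0.74·200^α + 0.26·0 = 0.74·200^α.
Equating: 80^α = 0.74·200^α, i.e. 0.4000^α = 0.74.
Taking logs: α·ln(80/200) = ln(0.74), so α = -0.3011051 / -0.9162907 ≈ 0.3286.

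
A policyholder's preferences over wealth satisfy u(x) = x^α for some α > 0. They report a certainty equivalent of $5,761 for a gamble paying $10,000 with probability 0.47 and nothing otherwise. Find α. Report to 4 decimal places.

EU(lottery) = 0.47·10000^α + 0.53·0 = 0.47·10000^α.
Indifference: 5761^α = 0.47·10000^α, so (5761/10000)^α = 0.47.
Take logs: α = ln 0.47 / ln(5761/10000) ≈ 1.369099.

α ≈ 1.3691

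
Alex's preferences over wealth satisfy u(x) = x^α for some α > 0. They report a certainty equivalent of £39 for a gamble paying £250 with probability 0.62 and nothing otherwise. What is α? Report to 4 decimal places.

α ≈ 0.2573

Since u(0) = 0, the lottery's EU is 0.62·250^α.
Equating: 39^α = 0.62·250^α, i.e. 0.1560^α = 0.62.
Take logs: α = ln 0.62 / ln(39/250) ≈ 0.257299.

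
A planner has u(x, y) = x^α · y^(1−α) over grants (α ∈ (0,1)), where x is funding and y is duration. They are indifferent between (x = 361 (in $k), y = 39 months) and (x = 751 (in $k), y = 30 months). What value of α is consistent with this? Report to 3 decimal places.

α ≈ 0.264

Set the two utilities equal: 361^α·39^(1−α) = 751^α·30^(1−α).
(361/751)^α = (30/39)^(1−α); take logs: α·ln(361/751) = (1−α)·ln(30/39), i.e. α·-0.732528 = (1−α)·-0.262364.
So α/(1−α) = (-0.262364)/(-0.732528) = 0.358162, and α = 0.358162/1.358162 ≈ 0.264.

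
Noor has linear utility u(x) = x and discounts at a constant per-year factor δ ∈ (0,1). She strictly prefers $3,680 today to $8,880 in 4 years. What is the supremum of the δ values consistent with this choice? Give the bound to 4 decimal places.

δ < 0.8023

Under u(x) = x this choice says 3680 > δ^4·8880.
Dividing by 8880: δ^4 < 0.41441. Both sides are positive, so the 4th root keeps the direction.
δ < 0.41441^(1/4) = 0.8023.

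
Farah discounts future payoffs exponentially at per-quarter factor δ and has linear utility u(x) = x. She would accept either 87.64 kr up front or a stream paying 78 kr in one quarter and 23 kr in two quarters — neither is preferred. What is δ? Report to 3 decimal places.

δ ≈ 0.890

The stream is worth 78δ + 23δ² today, so 78δ + 23δ² = 87.64.
That is, 23δ² + 78δ − 87.64 = 0, a quadratic in δ.
By the quadratic formula (taking the positive root), δ = (−78 + √14146.88) / 46 ≈ 0.890.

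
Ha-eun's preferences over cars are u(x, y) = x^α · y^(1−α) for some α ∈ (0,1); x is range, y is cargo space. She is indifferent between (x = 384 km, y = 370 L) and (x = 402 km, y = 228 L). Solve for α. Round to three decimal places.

Set the two utilities equal: 384^α·370^(1−α) = 402^α·228^(1−α).
(384/402)^α = (228/370)^(1−α); take logs: α·ln(384/402) = (1−α)·ln(228/370), i.e. α·-0.045810 = (1−α)·-0.484157.
With A = -0.045810 and B = -0.484157: α·A = (1−α)·B, so α = B/(A+B) = -0.484157/-0.529967 ≈ 0.914.

α ≈ 0.914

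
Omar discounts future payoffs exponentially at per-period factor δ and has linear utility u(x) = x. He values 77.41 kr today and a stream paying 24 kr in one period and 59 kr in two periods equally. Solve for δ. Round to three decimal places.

The stream is worth 24δ + 59δ² today, so 24δ + 59δ² = 77.41.
That is, 59δ² + 24δ − 77.41 = 0, a quadratic in δ.
By the quadratic formula (taking the positive root), δ = (−24 + √18844.76) / 118 ≈ 0.960.

δ ≈ 0.960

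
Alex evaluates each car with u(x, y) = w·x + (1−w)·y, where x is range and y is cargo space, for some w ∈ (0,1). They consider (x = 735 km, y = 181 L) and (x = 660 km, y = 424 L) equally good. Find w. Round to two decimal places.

Equating utilities: w·735 + (1−w)·181 = w·660 + (1−w)·424.
w·(735−660) = (1−w)·(424−181), i.e. w·75 = (1−w)·243.
So w/(1−w) = 243/75 = 3.2400, giving w = 243/(75+243) = 0.76.

w = 0.76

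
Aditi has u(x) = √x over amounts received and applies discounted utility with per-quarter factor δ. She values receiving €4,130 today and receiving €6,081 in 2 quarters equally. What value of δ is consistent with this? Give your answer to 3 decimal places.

Equating discounted utilities: u(4130) = δ^2·u(6081) ⇒ δ^2 = u(4130)/u(6081).
Since u(x) = √x, δ^2 = √(4130/6081) = 0.82411.
Taking the square root: δ = 0.82411^(1/2) ≈ 0.908.

δ ≈ 0.908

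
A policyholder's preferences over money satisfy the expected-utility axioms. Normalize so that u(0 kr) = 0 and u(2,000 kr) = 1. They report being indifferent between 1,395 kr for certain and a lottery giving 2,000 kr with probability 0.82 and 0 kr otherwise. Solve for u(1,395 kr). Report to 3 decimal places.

0.820

u(1,395 kr) equals the lottery's expected utility: 0.82·1 + 0.18·0 = 0.82.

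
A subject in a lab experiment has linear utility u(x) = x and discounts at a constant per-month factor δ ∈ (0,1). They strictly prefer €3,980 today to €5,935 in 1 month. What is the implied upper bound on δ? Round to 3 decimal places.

δ < 0.671

The preference means 3980 > δ·5935.
Dividing through by 5935 gives δ < 0.67060.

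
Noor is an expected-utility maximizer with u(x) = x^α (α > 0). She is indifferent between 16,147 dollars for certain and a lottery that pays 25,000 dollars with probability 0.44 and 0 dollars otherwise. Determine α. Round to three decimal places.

α ≈ 1.878

Since u(0) = 0, the lottery's EU is 0.44·25000^α.
Setting u(16147) equal to that: 16147^α = 0.44·25000^α ⇒ (16147/25000)^α = 0.44.
Take logs: α = ln 0.44 / ln(16147/25000) ≈ 1.87807.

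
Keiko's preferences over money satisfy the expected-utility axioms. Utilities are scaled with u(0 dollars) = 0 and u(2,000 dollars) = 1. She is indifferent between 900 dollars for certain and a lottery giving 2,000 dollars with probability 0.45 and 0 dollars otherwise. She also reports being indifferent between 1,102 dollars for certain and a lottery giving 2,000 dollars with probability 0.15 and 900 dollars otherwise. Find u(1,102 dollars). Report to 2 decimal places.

0.53

First, u(900 dollars) = 0.45·u(2,000 dollars) + 0.55·u(0 dollars) = 0.45.
Chaining: u(1,102 dollars) = 0.15·1.00 + 0.85·0.45 = 0.5325.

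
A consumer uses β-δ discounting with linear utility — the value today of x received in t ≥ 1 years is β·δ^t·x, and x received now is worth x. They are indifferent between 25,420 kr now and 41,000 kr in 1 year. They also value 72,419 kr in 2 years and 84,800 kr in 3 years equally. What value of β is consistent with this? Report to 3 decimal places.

From the later pair, β·δ^2·72419 = β·δ^3·84800; dividing through, δ = 72419/84800 = 0.85400.
The first indifference: 25420 = β·δ·41000, so β = 25420/(δ·41000) = 25420/(0.85400·41000) ≈ 0.726.

β ≈ 0.726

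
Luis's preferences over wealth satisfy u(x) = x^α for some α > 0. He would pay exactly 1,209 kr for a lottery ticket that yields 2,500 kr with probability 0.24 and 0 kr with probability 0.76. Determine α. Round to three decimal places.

α ≈ 1.964

Since u(0) = 0, the lottery's EU is 0.24·2500^α.
Indifference: 1209^α = 0.24·2500^α, so (1209/2500)^α = 0.24.
α = ln(0.24) / ln(1209/2500) = -1.427116/-0.726497 ≈ 1.964.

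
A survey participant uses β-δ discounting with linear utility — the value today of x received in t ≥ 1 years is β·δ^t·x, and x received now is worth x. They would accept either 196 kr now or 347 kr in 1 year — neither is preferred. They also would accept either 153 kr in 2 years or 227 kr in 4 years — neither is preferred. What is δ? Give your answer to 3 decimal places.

From the later pair, β·δ^2·153 = β·δ^4·227; dividing through, δ^2 = 153/227 = 0.67401, so δ = 0.82098.

δ ≈ 0.821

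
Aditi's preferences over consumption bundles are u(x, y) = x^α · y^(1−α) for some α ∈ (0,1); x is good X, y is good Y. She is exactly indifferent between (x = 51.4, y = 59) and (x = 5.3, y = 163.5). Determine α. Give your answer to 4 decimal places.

α ≈ 0.3097

The Cobb–Douglas utilities coincide, so 51.4^α·59^(1−α) = 5.3^α·163.5^(1−α).
Rearrange to (51.4/5.3)^α = (163.5/59)^(1−α) and take logs: α·2.2719314 = (1−α)·1.0192755.
With A = 2.2719314 and B = 1.0192755: α·A = (1−α)·B, so α = B/(A+B) = 1.0192755/3.2912069 ≈ 0.3097.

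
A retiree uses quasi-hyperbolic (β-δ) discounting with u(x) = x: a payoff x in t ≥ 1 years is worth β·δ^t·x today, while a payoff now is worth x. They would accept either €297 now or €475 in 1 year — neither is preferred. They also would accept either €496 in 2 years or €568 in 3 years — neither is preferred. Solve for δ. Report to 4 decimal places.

From the later pair, β·δ^2·496 = β·δ^3·568; dividing through, δ = 496/568 = 0.87324.

δ ≈ 0.8732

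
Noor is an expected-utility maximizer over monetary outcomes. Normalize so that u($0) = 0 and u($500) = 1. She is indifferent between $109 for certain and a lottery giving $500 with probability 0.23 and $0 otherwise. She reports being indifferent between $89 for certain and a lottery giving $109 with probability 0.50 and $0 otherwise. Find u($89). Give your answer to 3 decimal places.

The first gamble pins u($109): it must equal 0.23·1 + 0.77·0 = 0.23.
The second indifference gives u($89) = 0.50·u($109) + 0.50·u($0) = 0.50·0.23 + 0.50·0.00 = 0.1150.

0.115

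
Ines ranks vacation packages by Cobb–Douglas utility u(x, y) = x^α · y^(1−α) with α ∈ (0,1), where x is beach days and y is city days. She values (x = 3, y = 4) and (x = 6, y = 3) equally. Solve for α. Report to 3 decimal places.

α ≈ 0.293

Set the two utilities equal: 3^α·4^(1−α) = 6^α·3^(1−α).
Taking logs: α·ln 3 + (1−α)·ln 4 = α·ln 6 + (1−α)·ln 3, i.e. α·-0.693147 = (1−α)·-0.287682.
So α/(1−α) = (-0.287682)/(-0.693147) = 0.415038, and α = 0.415038/1.415038 ≈ 0.293.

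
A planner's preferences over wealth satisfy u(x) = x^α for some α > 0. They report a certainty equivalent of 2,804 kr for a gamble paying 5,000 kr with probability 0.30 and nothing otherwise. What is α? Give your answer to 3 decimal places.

α ≈ 2.082

The lottery's expected utility is 0.30·u(5000) + 0.70·u(0) = 0.30·5000^α (since u(0) = 0 for α > 0).
Equating: 2804^α = 0.30·5000^α, i.e. 0.5608^α = 0.30.
Taking logs: α·ln(2804/5000) = ln(0.30), so α = -1.203973 / -0.578391 ≈ 2.082.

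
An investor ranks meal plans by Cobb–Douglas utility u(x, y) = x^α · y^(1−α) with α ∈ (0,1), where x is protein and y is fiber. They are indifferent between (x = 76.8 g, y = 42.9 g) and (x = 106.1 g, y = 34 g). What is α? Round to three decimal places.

α ≈ 0.418

Set the two utilities equal: 76.8^α·42.9^(1−α) = 106.1^α·34^(1−α).
Taking logs: α·ln 76.8 + (1−α)·ln 42.9 = α·ln 106.1 + (1−α)·ln 34, i.e. α·-0.323177 = (1−α)·-0.232511.
Thus α·(-0.555688) = -0.232511, so α = -0.232511/-0.555688 ≈ 0.418.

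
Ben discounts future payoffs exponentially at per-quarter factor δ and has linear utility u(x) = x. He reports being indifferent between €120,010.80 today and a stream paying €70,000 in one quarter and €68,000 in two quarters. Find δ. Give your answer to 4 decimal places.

δ ≈ 0.9100

Equating present values: 120010.80 = 70000δ + 68000δ².
That is, 68000δ² + 70000δ − 120010.80 = 0, a quadratic in δ.
By the quadratic formula (taking the positive root), δ = (−70000 + √37542937600.00) / 136000 ≈ 0.9100.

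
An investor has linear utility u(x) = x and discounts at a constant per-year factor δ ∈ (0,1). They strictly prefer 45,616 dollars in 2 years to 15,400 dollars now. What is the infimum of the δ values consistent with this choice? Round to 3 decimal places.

Comparing present values: 15400 < δ^2·45616.
Hence δ^2 > 15400/45616 = 0.33760, and x ↦ x^(1/2) is increasing on (0,∞).
δ > 0.33760^(1/2) = 0.581.

δ > 0.581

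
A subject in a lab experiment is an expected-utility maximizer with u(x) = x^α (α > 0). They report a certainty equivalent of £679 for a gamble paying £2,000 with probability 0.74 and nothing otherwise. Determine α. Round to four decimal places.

α ≈ 0.2787

EU(lottery) = 0.74·2000^α + 0.26·0 = 0.74·2000^α.
Indifference: 679^α = 0.74·2000^α, so (679/2000)^α = 0.74.
Take logs: α = ln 0.74 / ln(679/2000) ≈ 0.278728.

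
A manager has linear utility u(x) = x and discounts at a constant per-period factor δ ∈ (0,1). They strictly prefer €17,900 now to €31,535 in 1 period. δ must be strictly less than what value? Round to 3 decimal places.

δ < 0.568

Under u(x) = x this choice says 17900 > δ·31535.
So δ < 17900/31535 = 0.56762.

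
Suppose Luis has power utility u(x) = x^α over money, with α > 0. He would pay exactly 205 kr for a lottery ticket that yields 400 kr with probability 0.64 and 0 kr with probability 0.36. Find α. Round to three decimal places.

α ≈ 0.668

EU(lottery) = 0.64·400^α + 0.36·0 = 0.64·400^α.
Equating: 205^α = 0.64·400^α, i.e. 0.5125^α = 0.64.
Take logs: α = ln 0.64 / ln(205/400) ≈ 0.66764.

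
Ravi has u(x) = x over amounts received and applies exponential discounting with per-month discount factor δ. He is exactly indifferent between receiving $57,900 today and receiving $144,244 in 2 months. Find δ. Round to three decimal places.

Equating discounted utilities: u(57900) = δ^2·u(144244) ⇒ δ^2 = u(57900)/u(144244).
With u(x) = x: δ^2 = 57900/144244 = 0.40140.
So δ = 0.40140^(1/2) ≈ 0.634.

δ ≈ 0.634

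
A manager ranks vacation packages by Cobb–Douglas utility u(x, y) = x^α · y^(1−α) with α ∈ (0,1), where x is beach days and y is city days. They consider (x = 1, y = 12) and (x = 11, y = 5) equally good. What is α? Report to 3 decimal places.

α ≈ 0.267

The Cobb–Douglas utilities coincide, so 1^α·12^(1−α) = 11^α·5^(1−α).
Taking logs: α·ln 1 + (1−α)·ln 12 = α·ln 11 + (1−α)·ln 5, i.e. α·-2.397895 = (1−α)·-0.875469.
So α/(1−α) = (-0.875469)/(-2.397895) = 0.365099, and α = 0.365099/1.365099 ≈ 0.267.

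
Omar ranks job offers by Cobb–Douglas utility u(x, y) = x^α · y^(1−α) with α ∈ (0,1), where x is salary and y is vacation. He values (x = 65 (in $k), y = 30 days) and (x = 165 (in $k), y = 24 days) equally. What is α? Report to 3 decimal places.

α ≈ 0.193

The Cobb–Douglas utilities coincide, so 65^α·30^(1−α) = 165^α·24^(1−α).
(65/165)^α = (24/30)^(1−α); take logs: α·ln(65/165) = (1−α)·ln(24/30), i.e. α·-0.931558 = (1−α)·-0.223144.
So α/(1−α) = (-0.223144)/(-0.931558) = 0.239538, and α = 0.239538/1.239538 ≈ 0.193.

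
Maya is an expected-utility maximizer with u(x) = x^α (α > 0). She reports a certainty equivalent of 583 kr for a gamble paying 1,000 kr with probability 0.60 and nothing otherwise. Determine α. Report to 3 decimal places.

Since u(0) = 0, the lottery's EU is 0.60·1000^α.
Indifference: 583^α = 0.60·1000^α, so (583/1000)^α = 0.60.
α = ln(0.60) / ln(583/1000) = -0.510826/-0.539568 ≈ 0.947.

α ≈ 0.947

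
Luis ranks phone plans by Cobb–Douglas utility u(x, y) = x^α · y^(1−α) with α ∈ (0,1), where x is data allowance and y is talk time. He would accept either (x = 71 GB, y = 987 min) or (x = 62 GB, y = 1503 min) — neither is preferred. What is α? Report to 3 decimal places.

Set the two utilities equal: 71^α·987^(1−α) = 62^α·1503^(1−α).
Taking logs: α·ln 71 + (1−α)·ln 987 = α·ln 62 + (1−α)·ln 1503, i.e. α·0.135545 = (1−α)·0.420548.
So α/(1−α) = (0.420548)/(0.135545) = 3.102645, and α = 3.102645/4.102645 ≈ 0.756.

α ≈ 0.756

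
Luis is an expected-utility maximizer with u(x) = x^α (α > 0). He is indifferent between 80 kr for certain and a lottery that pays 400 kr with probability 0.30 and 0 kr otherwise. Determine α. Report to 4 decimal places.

The lottery's expected utility is 0.30·u(400) + 0.70·u(0) = 0.30·400^α (since u(0) = 0 for α > 0).
Indifference: 80^α = 0.30·400^α, so (80/400)^α = 0.30.
Take logs: α = ln 0.30 / ln(80/400) ≈ 0.748070.

α ≈ 0.7481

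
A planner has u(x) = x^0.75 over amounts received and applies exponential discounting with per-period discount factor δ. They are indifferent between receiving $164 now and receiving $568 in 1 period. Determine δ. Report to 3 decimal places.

δ ≈ 0.394

The payoff in 1 period is discounted by δ, so u(164) = δ·u(568) and δ = u(164)/u(568).
Since u(x) = x^0.75, δ = (164/568)^0.75 = 0.28873^0.75 = 0.39389.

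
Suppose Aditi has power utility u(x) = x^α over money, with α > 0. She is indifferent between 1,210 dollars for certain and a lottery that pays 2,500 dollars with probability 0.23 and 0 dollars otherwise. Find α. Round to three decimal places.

The lottery's expected utility is 0.23·u(2500) + 0.77·u(0) = 0.23·2500^α (since u(0) = 0 for α > 0).
Setting u(1210) equal to that: 1210^α = 0.23·2500^α ⇒ (1210/2500)^α = 0.23.
Take logs: α = ln 0.23 / ln(1210/2500) ≈ 2.02527.

α ≈ 2.025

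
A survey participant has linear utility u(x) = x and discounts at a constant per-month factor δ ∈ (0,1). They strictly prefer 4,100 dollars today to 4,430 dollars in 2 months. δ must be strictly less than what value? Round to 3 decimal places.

δ < 0.962

Comparing present values: 4100 > δ^2·4430.
Hence δ^2 < 4100/4430 = 0.92551, and x ↦ x^(1/2) is increasing on (0,∞).
δ < 0.92551^(1/2) = 0.962.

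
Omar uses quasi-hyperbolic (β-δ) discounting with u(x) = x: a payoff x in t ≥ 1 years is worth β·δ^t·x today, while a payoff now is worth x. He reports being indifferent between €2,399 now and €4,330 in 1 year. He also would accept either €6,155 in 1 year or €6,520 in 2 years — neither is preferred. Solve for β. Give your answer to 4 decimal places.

β ≈ 0.5869

Both payoffs in the second observation are in the future, so β drops out: δ^1·6155 = δ^2·6520 ⇒ δ = 6155/6520 = 0.94402.
The first indifference: 2399 = β·δ·4330, so β = 2399/(δ·4330) = 2399/(0.94402·4330) ≈ 0.5869.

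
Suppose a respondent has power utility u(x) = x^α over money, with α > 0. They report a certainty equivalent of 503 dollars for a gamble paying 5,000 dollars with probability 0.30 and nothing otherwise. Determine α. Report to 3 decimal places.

Since u(0) = 0, the lottery's EU is 0.30·5000^α.
Setting u(503) equal to that: 503^α = 0.30·5000^α ⇒ (503/5000)^α = 0.30.
α = ln(0.30) / ln(503/5000) = -1.203973/-2.296603 ≈ 0.524.

α ≈ 0.524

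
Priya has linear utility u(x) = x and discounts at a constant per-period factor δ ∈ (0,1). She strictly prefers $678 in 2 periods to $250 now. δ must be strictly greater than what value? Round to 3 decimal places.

The preference means 250 < δ^2·678.
So δ^2 > 250/678 = 0.36873; taking the square root of both positive sides preserves the inequality.
δ > (250/678)^(1/2) ≈ 0.607.

δ > 0.607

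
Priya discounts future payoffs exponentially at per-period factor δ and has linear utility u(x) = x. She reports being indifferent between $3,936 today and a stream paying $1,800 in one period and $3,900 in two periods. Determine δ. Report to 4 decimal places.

δ ≈ 0.8000

The stream is worth 1800δ + 3900δ² today, so 1800δ + 3900δ² = 3936.
So 3900δ² + 1800δ − 3936 = 0.
The positive root is δ = [−1800 + √(1800² + 4·3900·3936)] / (2·3900) = (−1800 + 8040.000)/7800 ≈ 0.8000.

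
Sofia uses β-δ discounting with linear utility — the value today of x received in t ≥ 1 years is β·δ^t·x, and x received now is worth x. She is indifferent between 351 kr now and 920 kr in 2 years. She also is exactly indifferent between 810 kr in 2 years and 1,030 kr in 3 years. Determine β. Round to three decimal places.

Both payoffs in the second observation are in the future, so β drops out: δ^2·810 = δ^3·1030 ⇒ δ = 810/1030 = 0.78641.
The first indifference: 351 = β·δ^2·920, so β = 351/(δ^2·920) = 351/(0.61844·920) ≈ 0.617.

β ≈ 0.617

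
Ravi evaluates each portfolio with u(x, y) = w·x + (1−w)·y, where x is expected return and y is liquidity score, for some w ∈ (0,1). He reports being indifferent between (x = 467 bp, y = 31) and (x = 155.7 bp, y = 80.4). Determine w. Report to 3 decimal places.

w = 0.137

Indifference: w·467 + (1−w)·31 = w·155.7 + (1−w)·80.4.
Collecting terms: w·311.3 = (1−w)·49.4.
Hence w = 49.4/(311.3+49.4) = 49.4/360.7 = 0.137.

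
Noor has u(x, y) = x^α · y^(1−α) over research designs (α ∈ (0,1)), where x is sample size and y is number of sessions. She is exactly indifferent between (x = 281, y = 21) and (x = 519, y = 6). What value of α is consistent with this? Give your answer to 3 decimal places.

Set the two utilities equal: 281^α·21^(1−α) = 519^α·6^(1−α).
Rearrange to (281/519)^α = (6/21)^(1−α) and take logs: α·-0.613549 = (1−α)·-1.252763.
With A = -0.613549 and B = -1.252763: α·A = (1−α)·B, so α = B/(A+B) = -1.252763/-1.866312 ≈ 0.671.

α ≈ 0.671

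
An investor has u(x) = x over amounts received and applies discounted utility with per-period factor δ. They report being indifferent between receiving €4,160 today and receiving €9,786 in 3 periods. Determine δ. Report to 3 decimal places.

δ ≈ 0.752

Equating discounted utilities: u(4160) = δ^3·u(9786) ⇒ δ^3 = u(4160)/u(9786).
With u(x) = x: δ^3 = 4160/9786 = 0.42510.
Taking the cube root: δ = 0.42510^(1/3) ≈ 0.752.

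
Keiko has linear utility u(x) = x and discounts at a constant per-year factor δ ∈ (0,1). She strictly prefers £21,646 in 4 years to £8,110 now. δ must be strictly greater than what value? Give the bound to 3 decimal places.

Comparing present values: 8110 < δ^4·21646.
Hence δ^4 > 8110/21646 = 0.37467, and x ↦ x^(1/4) is increasing on (0,∞).
δ > 0.37467^(1/4) = 0.782.

δ > 0.782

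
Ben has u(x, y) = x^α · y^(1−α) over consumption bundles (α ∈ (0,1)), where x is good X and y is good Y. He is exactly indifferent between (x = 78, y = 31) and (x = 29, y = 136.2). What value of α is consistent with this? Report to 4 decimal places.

α ≈ 0.5994

The Cobb–Douglas utilities coincide, so 78^α·31^(1−α) = 29^α·136.2^(1−α).
Rearrange to (78/29)^α = (136.2/31)^(1−α) and take logs: α·0.9894130 = (1−α)·1.4801372.
With A = 0.9894130 and B = 1.4801372: α·A = (1−α)·B, so α = B/(A+B) = 1.4801372/2.4695502 ≈ 0.5994.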